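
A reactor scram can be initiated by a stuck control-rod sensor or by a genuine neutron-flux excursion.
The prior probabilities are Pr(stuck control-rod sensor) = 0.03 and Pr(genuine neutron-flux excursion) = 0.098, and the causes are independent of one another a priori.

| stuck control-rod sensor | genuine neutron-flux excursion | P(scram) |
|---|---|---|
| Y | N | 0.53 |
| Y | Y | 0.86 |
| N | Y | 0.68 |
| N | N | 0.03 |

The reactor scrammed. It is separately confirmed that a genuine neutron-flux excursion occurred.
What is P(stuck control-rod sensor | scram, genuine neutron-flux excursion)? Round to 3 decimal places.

Weight on stuck control-rod sensor=true, given the evidence: 0.86·0.03 = 0.025800
Normalizer over all consistent configurations: 0.68·0.97 + 0.86·0.03 = 0.685400
Posterior = 0.025800 / 0.685400 ≈ 0.038

P(stuck control-rod sensor | scram, genuine neutron-flux excursion) ≈ 0.038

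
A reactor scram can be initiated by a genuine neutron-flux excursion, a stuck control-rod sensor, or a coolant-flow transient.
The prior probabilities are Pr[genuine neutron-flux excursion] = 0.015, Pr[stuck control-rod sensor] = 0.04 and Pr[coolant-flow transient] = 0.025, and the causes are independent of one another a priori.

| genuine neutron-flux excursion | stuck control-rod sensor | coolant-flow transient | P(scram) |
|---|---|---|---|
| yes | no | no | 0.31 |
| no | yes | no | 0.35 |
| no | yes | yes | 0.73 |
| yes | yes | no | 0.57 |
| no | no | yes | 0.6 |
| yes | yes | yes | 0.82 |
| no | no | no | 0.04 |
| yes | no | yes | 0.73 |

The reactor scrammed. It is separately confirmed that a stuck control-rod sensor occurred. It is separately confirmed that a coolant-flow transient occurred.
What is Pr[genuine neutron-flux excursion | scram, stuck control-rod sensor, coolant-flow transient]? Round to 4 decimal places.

Pr[genuine neutron-flux excursion | scram, stuck control-rod sensor, coolant-flow transient] ≈ 0.0168

Sum P(scram|·) weighted by the priors over both values of genuine neutron-flux excursion:
  P(scram | stuck control-rod sensor, coolant-flow transient) = 0.73×0.985 + 0.82×0.015
        = 0.719050 + 0.012300 = 0.731350
Configurations with genuine neutron-flux excursion contribute 0.012300, so
  P(genuine neutron-flux excursion | scram, stuck control-rod sensor, coolant-flow transient) = 0.012300 / 0.731350 ≈ 0.0168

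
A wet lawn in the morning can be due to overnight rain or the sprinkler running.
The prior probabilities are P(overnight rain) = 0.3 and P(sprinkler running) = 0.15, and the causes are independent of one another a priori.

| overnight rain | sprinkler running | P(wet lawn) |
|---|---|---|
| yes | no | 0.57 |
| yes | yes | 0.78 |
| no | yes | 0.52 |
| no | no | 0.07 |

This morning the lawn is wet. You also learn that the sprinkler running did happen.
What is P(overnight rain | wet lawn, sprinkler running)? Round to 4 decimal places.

By total probability over both values of overnight rain:
  P(wet lawn | sprinkler running) = 0.52*0.7 + 0.78*0.3
        = 0.364000 + 0.234000 = 0.598000
The terms with overnight rain present sum to 0.234000, so
  P(overnight rain | wet lawn, sprinkler running) = 0.234000 / 0.598000 ≈ 0.3913

P(overnight rain | wet lawn, sprinkler running) ≈ 0.3913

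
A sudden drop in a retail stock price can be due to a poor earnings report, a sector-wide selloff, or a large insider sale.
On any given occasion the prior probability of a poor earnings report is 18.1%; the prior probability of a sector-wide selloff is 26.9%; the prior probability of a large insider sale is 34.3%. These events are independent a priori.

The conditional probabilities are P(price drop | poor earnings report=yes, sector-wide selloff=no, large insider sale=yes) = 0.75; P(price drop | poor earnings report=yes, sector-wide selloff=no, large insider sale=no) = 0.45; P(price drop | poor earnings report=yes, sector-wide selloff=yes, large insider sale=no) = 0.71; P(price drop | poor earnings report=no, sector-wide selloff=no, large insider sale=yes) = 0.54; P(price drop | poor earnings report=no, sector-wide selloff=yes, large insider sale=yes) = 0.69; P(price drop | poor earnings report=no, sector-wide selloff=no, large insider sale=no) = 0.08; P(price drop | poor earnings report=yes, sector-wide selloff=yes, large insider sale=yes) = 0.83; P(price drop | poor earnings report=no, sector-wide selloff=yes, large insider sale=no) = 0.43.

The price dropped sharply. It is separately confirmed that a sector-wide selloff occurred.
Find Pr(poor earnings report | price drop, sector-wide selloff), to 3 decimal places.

P(price drop | sector-wide selloff) = 0.43×0.819×0.657 + 0.69×0.819×0.343 + 0.71×0.181×0.657 + 0.83×0.181×0.343 = 0.231376 + 0.193833 + 0.084431 + 0.051529 = 0.561169
Restricting to configurations with poor earnings report present: 0.084431 + 0.051529 = 0.135960.
So P(poor earnings report | price drop, sector-wide selloff) = 0.135960/0.561169 ≈ 0.242.

Pr(poor earnings report | price drop, sector-wide selloff) ≈ 0.242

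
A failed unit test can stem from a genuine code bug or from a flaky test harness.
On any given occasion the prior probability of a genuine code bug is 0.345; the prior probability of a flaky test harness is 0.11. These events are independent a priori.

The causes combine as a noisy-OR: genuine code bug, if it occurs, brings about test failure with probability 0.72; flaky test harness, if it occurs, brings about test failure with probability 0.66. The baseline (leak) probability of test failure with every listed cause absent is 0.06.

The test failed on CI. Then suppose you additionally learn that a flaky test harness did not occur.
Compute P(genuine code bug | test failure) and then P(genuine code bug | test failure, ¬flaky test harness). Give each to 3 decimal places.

Under noisy-OR, P(test failure | causes) = 1 − (1−0.06)·∏(1−qᵢ) over the active causes.
Weight on genuine code bug=true, given the evidence: 0.226234 + 0.034554 = 0.260788
Denominator P(test failure): 0.06·0.655·0.89 + 0.6804·0.655·0.11 + 0.7368·0.345·0.89 + 0.910512·0.345·0.11 = 0.344788
Posterior = 0.260788 / 0.344788 ≈ 0.756

Now also conditioning on flaky test harness≠true:
Weight on genuine code bug=true, given the evidence: 0.7368×0.345 = 0.254196
Denominator P(test failure | ¬flaky test harness): 0.06×0.655 + 0.7368×0.345 = 0.293496
P(genuine code bug | test failure, ¬flaky test harness) = 0.254196/0.293496 ≈ 0.866
With flaky test harness excluded, genuine code bug must carry more of the explanatory weight for the test failure.

P(genuine code bug | test failure) ≈ 0.756; P(genuine code bug | test failure, ¬flaky test harness) ≈ 0.866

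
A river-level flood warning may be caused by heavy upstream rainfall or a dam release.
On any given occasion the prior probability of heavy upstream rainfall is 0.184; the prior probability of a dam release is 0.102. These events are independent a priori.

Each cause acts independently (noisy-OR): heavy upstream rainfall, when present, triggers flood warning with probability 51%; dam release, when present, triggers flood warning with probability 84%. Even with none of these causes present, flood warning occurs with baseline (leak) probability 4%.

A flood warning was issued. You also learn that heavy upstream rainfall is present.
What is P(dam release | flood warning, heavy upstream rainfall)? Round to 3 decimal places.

P(dam release | flood warning, heavy upstream rainfall) ≈ 0.166

Under noisy-OR, P(flood warning | causes) = 1 − (1−0.04)·∏(1−qᵢ) over the active causes.
Enumerate both values of dam release and weight by the priors:
  P(flood warning | heavy upstream rainfall) = 0.5296*0.898 + 0.924736*0.102
        = 0.475581 + 0.094323 = 0.569904
The terms with dam release present sum to 0.094323, so
  P(dam release | flood warning, heavy upstream rainfall) = 0.094323 / 0.569904 ≈ 0.166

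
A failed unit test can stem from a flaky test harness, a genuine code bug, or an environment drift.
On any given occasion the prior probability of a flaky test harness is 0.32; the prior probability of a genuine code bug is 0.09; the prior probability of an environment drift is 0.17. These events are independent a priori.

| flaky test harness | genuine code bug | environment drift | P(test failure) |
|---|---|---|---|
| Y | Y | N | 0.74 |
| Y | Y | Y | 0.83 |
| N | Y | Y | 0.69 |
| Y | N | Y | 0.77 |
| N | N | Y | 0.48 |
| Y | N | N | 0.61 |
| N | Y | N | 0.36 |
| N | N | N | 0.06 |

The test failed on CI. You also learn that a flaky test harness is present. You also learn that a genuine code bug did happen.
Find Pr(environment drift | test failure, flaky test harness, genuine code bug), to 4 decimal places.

Pr(environment drift | test failure, flaky test harness, genuine code bug) ≈ 0.1868

P(test failure | flaky test harness, genuine code bug) = 0.74·0.83 + 0.83·0.17 = 0.614200 + 0.141100 = 0.755300
Restricting to configurations with environment drift present: 0.83·0.17 = 0.141100.
So P(environment drift | test failure, flaky test harness, genuine code bug) = 0.141100/0.755300 ≈ 0.1868.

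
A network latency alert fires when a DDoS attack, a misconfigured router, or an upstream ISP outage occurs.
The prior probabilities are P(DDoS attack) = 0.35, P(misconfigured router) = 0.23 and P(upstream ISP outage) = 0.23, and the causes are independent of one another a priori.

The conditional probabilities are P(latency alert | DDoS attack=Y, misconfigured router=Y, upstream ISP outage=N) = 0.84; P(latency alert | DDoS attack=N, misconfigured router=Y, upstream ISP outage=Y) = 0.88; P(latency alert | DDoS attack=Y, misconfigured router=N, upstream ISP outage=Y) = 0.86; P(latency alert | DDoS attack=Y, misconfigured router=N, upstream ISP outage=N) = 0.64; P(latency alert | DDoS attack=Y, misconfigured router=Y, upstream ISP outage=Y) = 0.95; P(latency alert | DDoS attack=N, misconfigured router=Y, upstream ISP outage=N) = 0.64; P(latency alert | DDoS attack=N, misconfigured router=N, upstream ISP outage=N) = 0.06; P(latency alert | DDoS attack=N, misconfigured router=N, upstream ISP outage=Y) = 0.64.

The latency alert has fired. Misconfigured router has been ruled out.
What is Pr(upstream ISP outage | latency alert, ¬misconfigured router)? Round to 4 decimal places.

Pr(upstream ISP outage | latency alert, ¬misconfigured router) ≈ 0.4488

Weight on upstream ISP outage=true, given the evidence: 0.095680 + 0.069230 = 0.164910
Normalizer over all consistent configurations: 0.06·0.65·0.77 + 0.64·0.65·0.23 + 0.64·0.35·0.77 + 0.86·0.35·0.23 = 0.367420
Posterior = 0.164910 / 0.367420 ≈ 0.4488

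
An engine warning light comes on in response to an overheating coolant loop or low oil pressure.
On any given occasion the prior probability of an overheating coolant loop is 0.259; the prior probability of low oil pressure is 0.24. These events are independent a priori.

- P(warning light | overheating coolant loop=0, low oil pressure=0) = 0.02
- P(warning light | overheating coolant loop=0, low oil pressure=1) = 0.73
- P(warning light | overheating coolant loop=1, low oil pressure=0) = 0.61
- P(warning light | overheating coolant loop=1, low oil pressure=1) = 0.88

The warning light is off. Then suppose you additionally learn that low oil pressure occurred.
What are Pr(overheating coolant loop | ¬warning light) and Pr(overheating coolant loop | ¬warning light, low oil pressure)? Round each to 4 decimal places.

Numerator (weight on configurations with overheating coolant loop): 0.076768 + 0.007459 = 0.084227
Denominator P(¬warning light): 0.98*0.741*0.76 + 0.27*0.741*0.24 + 0.39*0.259*0.76 + 0.12*0.259*0.24 = 0.684141
P(overheating coolant loop | ¬warning light) = 0.084227/0.684141 ≈ 0.1231

Now also conditioning on low oil pressure=true:
Weight on overheating coolant loop=true, given the evidence: 0.12·0.259 = 0.031080
Denominator P(¬warning light | low oil pressure): 0.27·0.741 + 0.12·0.259 = 0.231150
P(overheating coolant loop | ¬warning light, low oil pressure) = 0.031080/0.231150 ≈ 0.1345

Pr(overheating coolant loop | ¬warning light) ≈ 0.1231; Pr(overheating coolant loop | ¬warning light, low oil pressure) ≈ 0.1345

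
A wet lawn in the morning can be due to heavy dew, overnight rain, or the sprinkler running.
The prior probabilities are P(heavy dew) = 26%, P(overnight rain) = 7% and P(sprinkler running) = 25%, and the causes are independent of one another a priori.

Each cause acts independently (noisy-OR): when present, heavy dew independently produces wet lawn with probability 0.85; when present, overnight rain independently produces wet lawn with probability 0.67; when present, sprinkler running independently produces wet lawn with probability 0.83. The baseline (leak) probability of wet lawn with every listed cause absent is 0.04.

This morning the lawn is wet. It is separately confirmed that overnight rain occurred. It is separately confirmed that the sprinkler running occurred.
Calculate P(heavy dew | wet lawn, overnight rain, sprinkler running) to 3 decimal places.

Under noisy-OR, P(wet lawn | causes) = 1 − (1−0.04)·∏(1−qᵢ) over the active causes.
Enumerate both values of heavy dew and weight by the priors:
  P(wet lawn | overnight rain, sprinkler running) = 0.946144*0.74 + 0.991922*0.26
        = 0.700147 + 0.257900 = 0.958047
Configurations with heavy dew contribute 0.257900, so
  P(heavy dew | wet lawn, overnight rain, sprinkler running) = 0.257900 / 0.958047 ≈ 0.269

P(heavy dew | wet lawn, overnight rain, sprinkler running) ≈ 0.269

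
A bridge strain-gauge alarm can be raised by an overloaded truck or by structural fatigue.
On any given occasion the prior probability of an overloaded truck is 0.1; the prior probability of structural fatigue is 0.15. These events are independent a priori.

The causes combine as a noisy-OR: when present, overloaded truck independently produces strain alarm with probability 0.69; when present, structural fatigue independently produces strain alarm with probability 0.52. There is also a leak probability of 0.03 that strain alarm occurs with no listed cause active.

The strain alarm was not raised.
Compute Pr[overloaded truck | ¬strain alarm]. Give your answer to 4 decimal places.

Pr[overloaded truck | ¬strain alarm] ≈ 0.0333

Under noisy-OR, P(strain alarm | causes) = 1 − (1−0.03)·∏(1−qᵢ) over the active causes.
By total probability over the 4 (overloaded truck, structural fatigue) configurations:
  P(¬strain alarm) = 0.97*0.9*0.85 + 0.4656*0.9*0.15 + 0.3007*0.1*0.85 + 0.144336*0.1*0.15
        = 0.742050 + 0.062856 + 0.025560 + 0.002165 = 0.832631
Configurations with overloaded truck contribute 0.027725, so
  P(overloaded truck | ¬strain alarm) = 0.027725 / 0.832631 ≈ 0.0333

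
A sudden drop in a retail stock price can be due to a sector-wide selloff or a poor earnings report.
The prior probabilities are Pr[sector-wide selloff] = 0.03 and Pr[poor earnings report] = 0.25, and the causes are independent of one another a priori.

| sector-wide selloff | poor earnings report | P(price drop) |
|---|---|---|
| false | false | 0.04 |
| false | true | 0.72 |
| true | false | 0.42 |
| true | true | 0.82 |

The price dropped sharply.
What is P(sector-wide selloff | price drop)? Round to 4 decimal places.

P(sector-wide selloff | price drop) ≈ 0.0711

By total probability over the 4 (sector-wide selloff, poor earnings report) configurations:
  P(price drop) = 0.04×0.97×0.75 + 0.72×0.97×0.25 + 0.42×0.03×0.75 + 0.82×0.03×0.25
        = 0.029100 + 0.174600 + 0.009450 + 0.006150 = 0.219300
Keeping only the sector-wide selloff-present terms gives 0.015600, so
  P(sector-wide selloff | price drop) = 0.015600 / 0.219300 ≈ 0.0711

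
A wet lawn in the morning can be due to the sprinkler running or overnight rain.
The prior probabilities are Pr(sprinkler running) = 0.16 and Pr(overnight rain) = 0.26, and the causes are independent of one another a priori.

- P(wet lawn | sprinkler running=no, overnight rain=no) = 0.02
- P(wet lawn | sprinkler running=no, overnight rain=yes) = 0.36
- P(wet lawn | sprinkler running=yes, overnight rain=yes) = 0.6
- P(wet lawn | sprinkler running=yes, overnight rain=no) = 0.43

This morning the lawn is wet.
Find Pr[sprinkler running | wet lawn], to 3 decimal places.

Pr[sprinkler running | wet lawn] ≈ 0.455

Weight on sprinkler running=true, given the evidence: 0.050912 + 0.024960 = 0.075872
Normalizer over all consistent configurations: 0.02*0.84*0.74 + 0.36*0.84*0.26 + 0.43*0.16*0.74 + 0.6*0.16*0.26 = 0.166928
Posterior = 0.075872 / 0.166928 ≈ 0.455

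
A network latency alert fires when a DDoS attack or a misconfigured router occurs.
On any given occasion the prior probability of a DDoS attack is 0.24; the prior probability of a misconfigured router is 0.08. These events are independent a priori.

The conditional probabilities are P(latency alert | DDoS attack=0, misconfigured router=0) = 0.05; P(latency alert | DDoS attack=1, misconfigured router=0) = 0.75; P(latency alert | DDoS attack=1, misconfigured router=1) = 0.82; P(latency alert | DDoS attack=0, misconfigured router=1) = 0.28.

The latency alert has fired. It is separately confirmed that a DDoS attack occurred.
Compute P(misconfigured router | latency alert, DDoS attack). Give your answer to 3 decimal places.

Sum P(latency alert|·) weighted by the priors over both values of misconfigured router:
  P(latency alert | DDoS attack) = 0.75*0.92 + 0.82*0.08
        = 0.690000 + 0.065600 = 0.755600
The terms with misconfigured router present sum to 0.065600, so
  P(misconfigured router | latency alert, DDoS attack) = 0.065600 / 0.755600 ≈ 0.087

P(misconfigured router | latency alert, DDoS attack) ≈ 0.087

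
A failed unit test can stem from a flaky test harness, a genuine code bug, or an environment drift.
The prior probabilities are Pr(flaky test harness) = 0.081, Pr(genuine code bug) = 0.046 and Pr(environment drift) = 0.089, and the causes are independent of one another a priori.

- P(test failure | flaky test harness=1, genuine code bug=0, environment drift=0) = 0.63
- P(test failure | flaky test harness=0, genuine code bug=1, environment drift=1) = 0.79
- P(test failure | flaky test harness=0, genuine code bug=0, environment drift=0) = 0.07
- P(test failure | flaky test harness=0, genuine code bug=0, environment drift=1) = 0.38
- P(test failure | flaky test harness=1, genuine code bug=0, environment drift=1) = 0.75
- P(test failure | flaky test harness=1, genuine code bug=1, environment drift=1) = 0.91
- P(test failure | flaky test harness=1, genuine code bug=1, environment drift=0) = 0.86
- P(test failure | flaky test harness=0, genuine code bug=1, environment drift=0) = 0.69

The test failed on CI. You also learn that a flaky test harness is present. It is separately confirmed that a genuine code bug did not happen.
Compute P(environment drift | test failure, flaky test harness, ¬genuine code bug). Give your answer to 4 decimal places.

P(environment drift | test failure, flaky test harness, ¬genuine code bug) ≈ 0.1042

P(test failure | flaky test harness, ¬genuine code bug) = 0.63*0.911 + 0.75*0.089 = 0.573930 + 0.066750 = 0.640680
Restricting to configurations with environment drift present: 0.75*0.089 = 0.066750.
P(environment drift | test failure, flaky test harness, ¬genuine code bug) = 0.066750 / 0.640680 ≈ 0.1042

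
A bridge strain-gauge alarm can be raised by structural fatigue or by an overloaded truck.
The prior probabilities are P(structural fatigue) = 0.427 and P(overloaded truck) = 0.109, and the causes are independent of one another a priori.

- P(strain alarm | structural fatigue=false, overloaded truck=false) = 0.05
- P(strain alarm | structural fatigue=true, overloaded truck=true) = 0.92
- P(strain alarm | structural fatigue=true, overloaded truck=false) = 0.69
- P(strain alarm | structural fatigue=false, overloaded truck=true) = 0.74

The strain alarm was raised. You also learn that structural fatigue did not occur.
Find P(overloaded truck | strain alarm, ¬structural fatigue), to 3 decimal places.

P(strain alarm | ¬structural fatigue) = 0.05·0.891 + 0.74·0.109 = 0.044550 + 0.080660 = 0.125210
The overloaded truck-present share is 0.74·0.109 = 0.080660.
Hence the posterior is 0.080660/0.125210 ≈ 0.644.

P(overloaded truck | strain alarm, ¬structural fatigue) ≈ 0.644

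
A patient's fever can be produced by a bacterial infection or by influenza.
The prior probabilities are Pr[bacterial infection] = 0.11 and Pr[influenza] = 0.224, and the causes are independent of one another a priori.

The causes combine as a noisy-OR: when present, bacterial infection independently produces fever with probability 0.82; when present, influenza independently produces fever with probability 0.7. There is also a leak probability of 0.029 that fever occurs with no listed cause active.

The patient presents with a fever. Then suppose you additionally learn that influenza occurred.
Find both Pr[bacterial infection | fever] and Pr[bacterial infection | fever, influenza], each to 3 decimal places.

Pr[bacterial infection | fever] ≈ 0.368; Pr[bacterial infection | fever, influenza] ≈ 0.142

Under noisy-OR, P(fever | causes) = 1 − (1−0.029)·∏(1−qᵢ) over the active causes.
Sum P(fever|·) weighted by the priors over the 4 (bacterial infection, influenza) configurations:
  P(fever) = 0.029×0.89×0.776 + 0.7087×0.89×0.224 + 0.82522×0.11×0.776 + 0.947566×0.11×0.224
        = 0.020029 + 0.141286 + 0.070441 + 0.023348 = 0.255104
Keeping only the bacterial infection-present terms gives 0.093789, so
  P(bacterial infection | fever) = 0.093789 / 0.255104 ≈ 0.368

Now condition on the additional information:
Enumerate both values of bacterial infection and weight by the priors:
  P(fever | influenza) = 0.7087·0.89 + 0.947566·0.11
        = 0.630743 + 0.104232 = 0.734975
Keeping only the bacterial infection-present terms gives 0.104232, so
  P(bacterial infection | fever, influenza) = 0.104232 / 0.734975 ≈ 0.142
Conditioning on influenza lowers the posterior on bacterial infection: the classic explaining-away effect in a common-effect structure.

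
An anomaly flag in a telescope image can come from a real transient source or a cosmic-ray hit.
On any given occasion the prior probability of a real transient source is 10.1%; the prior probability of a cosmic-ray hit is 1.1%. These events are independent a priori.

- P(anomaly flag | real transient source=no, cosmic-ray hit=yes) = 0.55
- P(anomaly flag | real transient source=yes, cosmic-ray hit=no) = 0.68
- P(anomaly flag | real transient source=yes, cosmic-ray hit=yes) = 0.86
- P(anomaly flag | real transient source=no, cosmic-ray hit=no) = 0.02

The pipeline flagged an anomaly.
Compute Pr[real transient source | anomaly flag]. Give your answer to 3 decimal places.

Pr[real transient source | anomaly flag] ≈ 0.748

P(anomaly flag) = 0.02*0.899*0.989 + 0.55*0.899*0.011 + 0.68*0.101*0.989 + 0.86*0.101*0.011 = 0.017782 + 0.005439 + 0.067925 + 0.000955 = 0.092101
The real transient source-present share is 0.067925 + 0.000955 = 0.068880.
Hence the posterior is 0.068880/0.092101 ≈ 0.748.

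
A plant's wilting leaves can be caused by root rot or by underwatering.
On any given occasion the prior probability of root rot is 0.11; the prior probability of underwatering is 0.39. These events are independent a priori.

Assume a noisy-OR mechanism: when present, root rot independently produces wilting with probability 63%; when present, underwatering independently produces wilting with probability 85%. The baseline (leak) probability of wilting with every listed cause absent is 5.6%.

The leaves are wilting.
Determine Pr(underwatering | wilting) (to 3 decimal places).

Under noisy-OR, P(wilting | causes) = 1 − (1−0.056)·∏(1−qᵢ) over the active causes.
P(wilting) = 0.056*0.89*0.61 + 0.8584*0.89*0.39 + 0.65072*0.11*0.61 + 0.947608*0.11*0.39 = 0.030402 + 0.297951 + 0.043663 + 0.040652 = 0.412668
The underwatering-present share is 0.297951 + 0.040652 = 0.338603.
So P(underwatering | wilting) = 0.338603/0.412668 ≈ 0.821.

Pr(underwatering | wilting) ≈ 0.821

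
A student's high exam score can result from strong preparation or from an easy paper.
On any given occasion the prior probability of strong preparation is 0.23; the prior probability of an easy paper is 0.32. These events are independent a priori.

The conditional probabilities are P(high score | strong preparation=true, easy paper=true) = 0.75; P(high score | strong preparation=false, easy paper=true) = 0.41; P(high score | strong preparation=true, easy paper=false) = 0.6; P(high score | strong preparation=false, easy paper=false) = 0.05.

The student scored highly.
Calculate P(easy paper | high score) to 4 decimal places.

P(easy paper | high score) ≈ 0.5655

For the numerator, keep only easy paper=true terms: 0.101024 + 0.055200 = 0.156224
Normalizer over all consistent configurations: 0.05·0.77·0.68 + 0.41·0.77·0.32 + 0.6·0.23·0.68 + 0.75·0.23·0.32 = 0.276244
Posterior = 0.156224 / 0.276244 ≈ 0.5655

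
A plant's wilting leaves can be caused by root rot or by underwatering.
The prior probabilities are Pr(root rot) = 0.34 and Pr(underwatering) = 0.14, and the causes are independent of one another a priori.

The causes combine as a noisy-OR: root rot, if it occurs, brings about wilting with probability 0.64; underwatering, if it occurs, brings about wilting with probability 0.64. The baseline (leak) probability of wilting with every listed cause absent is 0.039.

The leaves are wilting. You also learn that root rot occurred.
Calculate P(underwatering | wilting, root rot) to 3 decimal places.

Under noisy-OR, P(wilting | causes) = 1 − (1−0.039)·∏(1−qᵢ) over the active causes.
Sum P(wilting|·) weighted by the priors over both values of underwatering:
  P(wilting | root rot) = 0.65404×0.86 + 0.875454×0.14
        = 0.562474 + 0.122564 = 0.685038
Keeping only the underwatering-present terms gives 0.122564, so
  P(underwatering | wilting, root rot) = 0.122564 / 0.685038 ≈ 0.179

P(underwatering | wilting, root rot) ≈ 0.179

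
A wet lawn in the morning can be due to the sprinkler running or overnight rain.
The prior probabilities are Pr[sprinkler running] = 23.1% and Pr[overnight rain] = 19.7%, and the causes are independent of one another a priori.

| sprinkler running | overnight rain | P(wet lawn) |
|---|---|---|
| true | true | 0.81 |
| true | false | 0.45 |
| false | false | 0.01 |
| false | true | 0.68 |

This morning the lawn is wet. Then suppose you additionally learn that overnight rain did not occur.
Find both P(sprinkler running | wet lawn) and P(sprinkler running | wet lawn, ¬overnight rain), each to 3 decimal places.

P(sprinkler running | wet lawn) ≈ 0.524; P(sprinkler running | wet lawn, ¬overnight rain) ≈ 0.931

For the numerator, keep only sprinkler running=true terms: 0.083472 + 0.036861 = 0.120333
The normalizing constant is 0.01·0.769·0.803 + 0.68·0.769·0.197 + 0.45·0.231·0.803 + 0.81·0.231·0.197 = 0.229523
P(sprinkler running | wet lawn) = 0.120333/0.229523 ≈ 0.524

With the extra evidence:
Numerator (weight on configurations with sprinkler running): 0.45×0.231 = 0.103950
Normalizer over all consistent configurations: 0.01×0.769 + 0.45×0.231 = 0.111640
Posterior = 0.103950 / 0.111640 ≈ 0.931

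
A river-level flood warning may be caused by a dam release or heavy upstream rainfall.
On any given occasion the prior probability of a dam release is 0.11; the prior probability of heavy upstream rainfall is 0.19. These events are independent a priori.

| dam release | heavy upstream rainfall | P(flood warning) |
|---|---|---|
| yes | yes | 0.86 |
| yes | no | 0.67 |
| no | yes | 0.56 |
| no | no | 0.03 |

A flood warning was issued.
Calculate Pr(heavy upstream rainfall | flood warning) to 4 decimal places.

P(flood warning) = 0.03·0.89·0.81 + 0.56·0.89·0.19 + 0.67·0.11·0.81 + 0.86·0.11·0.19 = 0.021627 + 0.094696 + 0.059697 + 0.017974 = 0.193994
Restricting to configurations with heavy upstream rainfall present: 0.094696 + 0.017974 = 0.112670.
So P(heavy upstream rainfall | flood warning) = 0.112670/0.193994 ≈ 0.5808.

Pr(heavy upstream rainfall | flood warning) ≈ 0.5808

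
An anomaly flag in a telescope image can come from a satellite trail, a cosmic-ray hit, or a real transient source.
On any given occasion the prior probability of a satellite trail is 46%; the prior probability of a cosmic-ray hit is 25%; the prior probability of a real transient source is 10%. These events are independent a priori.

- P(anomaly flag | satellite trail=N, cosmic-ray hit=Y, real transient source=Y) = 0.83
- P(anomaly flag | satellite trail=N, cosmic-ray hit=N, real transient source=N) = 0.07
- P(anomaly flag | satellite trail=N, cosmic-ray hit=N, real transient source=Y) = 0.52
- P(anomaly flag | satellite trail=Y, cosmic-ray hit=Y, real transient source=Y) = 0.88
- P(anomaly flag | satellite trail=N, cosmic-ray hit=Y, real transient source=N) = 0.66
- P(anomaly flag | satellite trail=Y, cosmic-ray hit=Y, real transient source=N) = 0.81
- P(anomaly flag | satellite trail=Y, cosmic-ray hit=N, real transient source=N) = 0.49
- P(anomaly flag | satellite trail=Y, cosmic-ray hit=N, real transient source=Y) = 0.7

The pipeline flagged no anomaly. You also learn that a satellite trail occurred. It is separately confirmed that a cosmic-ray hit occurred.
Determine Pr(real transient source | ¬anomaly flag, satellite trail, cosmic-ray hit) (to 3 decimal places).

Pr(real transient source | ¬anomaly flag, satellite trail, cosmic-ray hit) ≈ 0.066

P(¬anomaly flag | satellite trail, cosmic-ray hit) = 0.19×0.9 + 0.12×0.1 = 0.171000 + 0.012000 = 0.183000
Of this, 0.012000 comes from 0.12×0.1 (the real transient source=true cases).
So P(real transient source | ¬anomaly flag, satellite trail, cosmic-ray hit) = 0.012000/0.183000 ≈ 0.066.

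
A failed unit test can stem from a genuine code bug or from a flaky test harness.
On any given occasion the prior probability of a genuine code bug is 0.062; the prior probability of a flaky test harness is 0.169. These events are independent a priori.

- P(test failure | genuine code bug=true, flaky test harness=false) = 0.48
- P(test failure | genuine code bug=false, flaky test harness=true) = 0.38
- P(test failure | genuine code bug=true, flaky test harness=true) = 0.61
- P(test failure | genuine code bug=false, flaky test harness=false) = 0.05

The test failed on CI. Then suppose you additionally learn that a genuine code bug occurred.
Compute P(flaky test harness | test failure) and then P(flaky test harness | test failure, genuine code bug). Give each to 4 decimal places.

P(flaky test harness | test failure) ≈ 0.5112; P(flaky test harness | test failure, genuine code bug) ≈ 0.2054

Numerator (weight on configurations with flaky test harness): 0.060238 + 0.006392 = 0.066630
Normalizer over all consistent configurations: 0.05×0.938×0.831 + 0.38×0.938×0.169 + 0.48×0.062×0.831 + 0.61×0.062×0.169 = 0.130335
P(flaky test harness | test failure) = 0.066630/0.130335 ≈ 0.5112

With the extra evidence:
P(test failure | genuine code bug) = 0.48·0.831 + 0.61·0.169 = 0.398880 + 0.103090 = 0.501970
Restricting to configurations with flaky test harness present: 0.61·0.169 = 0.103090.
P(flaky test harness | test failure, genuine code bug) = 0.103090 / 0.501970 ≈ 0.2054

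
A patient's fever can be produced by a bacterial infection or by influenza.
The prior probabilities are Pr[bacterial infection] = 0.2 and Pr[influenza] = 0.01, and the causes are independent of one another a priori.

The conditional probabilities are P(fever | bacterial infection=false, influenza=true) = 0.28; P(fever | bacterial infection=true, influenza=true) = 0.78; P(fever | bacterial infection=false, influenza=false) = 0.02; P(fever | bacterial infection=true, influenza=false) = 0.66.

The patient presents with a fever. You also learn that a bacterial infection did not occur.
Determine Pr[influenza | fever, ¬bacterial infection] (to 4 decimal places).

P(fever | ¬bacterial infection) = 0.02*0.99 + 0.28*0.01 = 0.019800 + 0.002800 = 0.022600
Of this, 0.002800 comes from 0.28*0.01 (the influenza=true cases).
P(influenza | fever, ¬bacterial infection) = 0.002800 / 0.022600 ≈ 0.1239

Pr[influenza | fever, ¬bacterial infection] ≈ 0.1239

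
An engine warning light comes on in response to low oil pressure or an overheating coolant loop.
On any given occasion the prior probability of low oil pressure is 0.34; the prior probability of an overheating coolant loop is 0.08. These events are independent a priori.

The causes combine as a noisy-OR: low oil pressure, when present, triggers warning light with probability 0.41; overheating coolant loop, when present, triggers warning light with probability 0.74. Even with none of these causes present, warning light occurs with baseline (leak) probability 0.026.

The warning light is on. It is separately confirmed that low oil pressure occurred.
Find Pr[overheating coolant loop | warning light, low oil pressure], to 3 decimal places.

Pr[overheating coolant loop | warning light, low oil pressure] ≈ 0.148

Under noisy-OR, P(warning light | causes) = 1 − (1−0.026)·∏(1−qᵢ) over the active causes.
Numerator (weight on configurations with overheating coolant loop): 0.850588·0.08 = 0.068047
The normalizing constant is 0.42534·0.92 + 0.850588·0.08 = 0.459360
Posterior = 0.068047 / 0.459360 ≈ 0.148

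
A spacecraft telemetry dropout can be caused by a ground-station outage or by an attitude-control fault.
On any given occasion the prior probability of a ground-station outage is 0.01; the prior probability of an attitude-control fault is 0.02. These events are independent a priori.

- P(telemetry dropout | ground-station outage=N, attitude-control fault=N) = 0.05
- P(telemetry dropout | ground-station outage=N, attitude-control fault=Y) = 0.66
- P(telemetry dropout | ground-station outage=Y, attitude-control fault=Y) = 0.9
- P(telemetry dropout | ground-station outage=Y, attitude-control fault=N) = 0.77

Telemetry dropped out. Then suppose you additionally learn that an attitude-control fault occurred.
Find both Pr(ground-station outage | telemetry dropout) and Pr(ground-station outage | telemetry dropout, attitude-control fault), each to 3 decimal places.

Sum P(telemetry dropout|·) weighted by the priors over the 4 (ground-station outage, attitude-control fault) configurations:
  P(telemetry dropout) = 0.05*0.99*0.98 + 0.66*0.99*0.02 + 0.77*0.01*0.98 + 0.9*0.01*0.02
        = 0.048510 + 0.013068 + 0.007546 + 0.000180 = 0.069304
Configurations with ground-station outage contribute 0.007726, so
  P(ground-station outage | telemetry dropout) = 0.007726 / 0.069304 ≈ 0.111

Now also conditioning on attitude-control fault=true:
For the numerator, keep only ground-station outage=true terms: 0.9*0.01 = 0.009000
The normalizing constant is 0.66*0.99 + 0.9*0.01 = 0.662400
P(ground-station outage | telemetry dropout, attitude-control fault) = 0.009000/0.662400 ≈ 0.014

Pr(ground-station outage | telemetry dropout) ≈ 0.111; Pr(ground-station outage | telemetry dropout, attitude-control fault) ≈ 0.014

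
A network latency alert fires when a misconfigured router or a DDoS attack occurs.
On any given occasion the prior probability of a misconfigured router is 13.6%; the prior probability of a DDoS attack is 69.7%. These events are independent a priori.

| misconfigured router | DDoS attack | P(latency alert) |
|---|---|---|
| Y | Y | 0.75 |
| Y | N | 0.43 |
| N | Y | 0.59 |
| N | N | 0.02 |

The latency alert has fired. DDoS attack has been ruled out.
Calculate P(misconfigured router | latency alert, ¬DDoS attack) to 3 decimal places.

Numerator (weight on configurations with misconfigured router): 0.43×0.136 = 0.058480
The normalizing constant is 0.02×0.864 + 0.43×0.136 = 0.075760
Posterior = 0.058480 / 0.075760 ≈ 0.772

P(misconfigured router | latency alert, ¬DDoS attack) ≈ 0.772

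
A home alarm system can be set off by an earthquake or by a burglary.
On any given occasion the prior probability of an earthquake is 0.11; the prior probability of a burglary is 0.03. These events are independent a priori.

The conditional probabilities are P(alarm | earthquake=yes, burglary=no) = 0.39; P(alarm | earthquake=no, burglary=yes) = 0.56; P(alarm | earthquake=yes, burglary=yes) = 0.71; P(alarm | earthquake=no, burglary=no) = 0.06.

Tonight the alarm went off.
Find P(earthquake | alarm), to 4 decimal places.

By total probability over the 4 (earthquake, burglary) configurations:
  P(alarm) = 0.06×0.89×0.97 + 0.56×0.89×0.03 + 0.39×0.11×0.97 + 0.71×0.11×0.03
        = 0.051798 + 0.014952 + 0.041613 + 0.002343 = 0.110706
Configurations with earthquake contribute 0.043956, so
  P(earthquake | alarm) = 0.043956 / 0.110706 ≈ 0.3971

P(earthquake | alarm) ≈ 0.3971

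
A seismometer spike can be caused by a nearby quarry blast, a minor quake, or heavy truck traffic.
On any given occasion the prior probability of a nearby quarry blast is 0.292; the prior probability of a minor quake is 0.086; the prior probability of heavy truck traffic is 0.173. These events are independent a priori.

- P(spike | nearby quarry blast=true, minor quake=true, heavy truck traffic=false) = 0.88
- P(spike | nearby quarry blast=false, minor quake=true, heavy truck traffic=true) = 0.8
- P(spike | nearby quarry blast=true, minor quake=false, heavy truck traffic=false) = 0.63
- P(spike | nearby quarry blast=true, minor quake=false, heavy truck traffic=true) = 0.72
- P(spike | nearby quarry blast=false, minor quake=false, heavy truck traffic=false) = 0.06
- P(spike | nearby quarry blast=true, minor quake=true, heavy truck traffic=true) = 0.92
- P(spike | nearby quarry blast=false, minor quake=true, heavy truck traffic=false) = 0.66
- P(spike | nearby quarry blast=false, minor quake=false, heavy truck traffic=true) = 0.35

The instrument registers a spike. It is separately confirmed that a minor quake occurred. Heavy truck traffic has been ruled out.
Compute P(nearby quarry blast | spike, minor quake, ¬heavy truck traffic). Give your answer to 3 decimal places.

P(nearby quarry blast | spike, minor quake, ¬heavy truck traffic) ≈ 0.355

P(spike | minor quake, ¬heavy truck traffic) = 0.66·0.708 + 0.88·0.292 = 0.467280 + 0.256960 = 0.724240
Of this, 0.256960 comes from 0.88·0.292 (the nearby quarry blast=true cases).
P(nearby quarry blast | spike, minor quake, ¬heavy truck traffic) = 0.256960 / 0.724240 ≈ 0.355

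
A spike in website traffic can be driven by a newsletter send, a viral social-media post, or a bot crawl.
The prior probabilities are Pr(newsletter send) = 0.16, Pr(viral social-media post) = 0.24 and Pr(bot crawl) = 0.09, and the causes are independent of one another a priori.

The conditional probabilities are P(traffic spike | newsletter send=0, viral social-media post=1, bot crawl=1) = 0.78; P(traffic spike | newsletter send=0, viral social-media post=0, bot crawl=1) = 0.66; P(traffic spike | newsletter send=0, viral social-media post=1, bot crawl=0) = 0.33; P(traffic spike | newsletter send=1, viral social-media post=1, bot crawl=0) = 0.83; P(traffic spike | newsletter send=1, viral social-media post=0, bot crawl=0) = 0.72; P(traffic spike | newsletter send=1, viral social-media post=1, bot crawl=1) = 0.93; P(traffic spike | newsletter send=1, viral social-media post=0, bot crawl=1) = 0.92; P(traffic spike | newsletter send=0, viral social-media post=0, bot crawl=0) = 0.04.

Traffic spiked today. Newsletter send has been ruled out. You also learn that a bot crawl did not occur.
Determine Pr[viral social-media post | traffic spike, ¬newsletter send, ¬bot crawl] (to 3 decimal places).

Enumerate both values of viral social-media post and weight by the priors:
  P(traffic spike | ¬newsletter send, ¬bot crawl) = 0.04·0.76 + 0.33·0.24
        = 0.030400 + 0.079200 = 0.109600
The terms with viral social-media post present sum to 0.079200, so
  P(viral social-media post | traffic spike, ¬newsletter send, ¬bot crawl) = 0.079200 / 0.109600 ≈ 0.723

Pr[viral social-media post | traffic spike, ¬newsletter send, ¬bot crawl] ≈ 0.723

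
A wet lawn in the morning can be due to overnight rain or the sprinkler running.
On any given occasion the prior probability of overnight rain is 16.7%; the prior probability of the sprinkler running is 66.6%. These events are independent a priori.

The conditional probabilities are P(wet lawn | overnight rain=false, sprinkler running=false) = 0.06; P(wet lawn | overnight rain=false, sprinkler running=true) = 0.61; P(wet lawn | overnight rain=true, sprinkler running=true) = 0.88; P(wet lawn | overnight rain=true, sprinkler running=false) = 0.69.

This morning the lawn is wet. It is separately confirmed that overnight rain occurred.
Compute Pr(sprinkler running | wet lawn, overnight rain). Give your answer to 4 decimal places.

Pr(sprinkler running | wet lawn, overnight rain) ≈ 0.7178

Enumerate both values of sprinkler running and weight by the priors:
  P(wet lawn | overnight rain) = 0.69×0.334 + 0.88×0.666
        = 0.230460 + 0.586080 = 0.816540
Configurations with sprinkler running contribute 0.586080, so
  P(sprinkler running | wet lawn, overnight rain) = 0.586080 / 0.816540 ≈ 0.7178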